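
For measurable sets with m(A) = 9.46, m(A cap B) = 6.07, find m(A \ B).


m(A \ B) = m(A) - m(A n B)
= 9.46 - 6.07
= 3.39


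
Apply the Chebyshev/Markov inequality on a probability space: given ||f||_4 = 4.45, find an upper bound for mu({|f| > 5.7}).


Chebyshev/Markov inequality: mu(|f| > eps) <= (||f||_p / eps)^p
Step 1: ||f||_4 / eps = 4.45 / 5.7 = 0.780702
Step 2: Raise to power p = 4:
  (0.780702)^4 = 0.371484
Step 3: Therefore mu(|f| > 5.7) <= 0.371484


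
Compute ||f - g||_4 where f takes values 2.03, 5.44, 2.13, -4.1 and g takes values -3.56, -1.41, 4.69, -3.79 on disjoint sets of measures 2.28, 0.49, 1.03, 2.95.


Step 1: Compute differences f_i - g_i:
  2.03 - -3.56 = 5.59
  5.44 - -1.41 = 6.85
  2.13 - 4.69 = -2.56
  -4.1 - -3.79 = -0.31
Step 2: Compute |diff|^4 * measure for each set:
  |5.59|^4 * 2.28 = 976.443754 * 2.28 = 2226.291758
  |6.85|^4 * 0.49 = 2201.721006 * 0.49 = 1078.843293
  |-2.56|^4 * 1.03 = 42.949673 * 1.03 = 44.238163
  |-0.31|^4 * 2.95 = 0.009235 * 2.95 = 0.027244
Step 3: Sum = 3349.400458
Step 4: ||f-g||_4 = (3349.400458)^(1/4) = 7.607497


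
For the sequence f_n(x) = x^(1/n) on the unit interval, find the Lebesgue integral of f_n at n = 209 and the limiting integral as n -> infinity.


At n = 209: f_209(x) = x^(1/209).
Step 1: integral(x^(1/209), 0, 1) = [x^(1/209+1) / (1/209+1)] from 0 to 1
     = 1 / (1/209 + 1) = 1 / ((209+1)/209) = 209/(209+1)
     = 209/210 = 0.995238
Step 2: As n -> infinity, f_n(x) = x^(1/n) -> 1 for x in (0,1], and f_n is increasing in n.
By MCT, lim_n integral(f_n) = integral(lim_n f_n) = integral(1, 0, 1) = 1.
Step 3: Verify convergence: 209/210 = 0.995238 -> 1


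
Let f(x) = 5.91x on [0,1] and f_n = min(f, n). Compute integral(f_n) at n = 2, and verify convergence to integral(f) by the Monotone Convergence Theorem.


f(x) = 5.91x on [0,1]; f_n(x) = min(5.91x, n). At n = 2:
Step 1: f(x) reaches 2 at x = 2/5.91 = 0.338409
Step 2: integral(f_2) = integral(5.91x, 0, 0.338409) + integral(2, 0.338409, 1)
       = 5.91*0.338409^2/2 + 2*(1 - 0.338409)
       = 0.338409 + 1.323181
       = 1.661591
Step 3: As n -> infinity, f_n increases to f, so by MCT integral(f_n) -> integral(f) = 5.91/2 = 2.955.
Convergence: integral(f_2) = 1.661591 -> 2.955 as n -> infinity


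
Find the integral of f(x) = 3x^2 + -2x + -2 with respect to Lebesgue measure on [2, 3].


The Lebesgue integral of a Riemann-integrable function agrees with the Riemann integral.
Antiderivative F(x) = (3/3)x^3 + (-2/2)x^2 + -2x
F(3) = (3/3)*3^3 + (-2/2)*3^2 + -2*3
     = (3/3)*27 + (-2/2)*9 + -2*3
     = 27 + -9 + -6
     = 12
F(2) = 0.0
Integral = F(3) - F(2) = 12 - 0.0 = 12


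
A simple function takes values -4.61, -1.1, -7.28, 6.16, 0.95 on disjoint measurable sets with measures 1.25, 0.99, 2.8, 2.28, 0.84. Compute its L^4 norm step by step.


Step 1: Compute |f_i|^4 for each value:
  |-4.61|^4 = 451.651754
  |-1.1|^4 = 1.4641
  |-7.28|^4 = 2808.830403
  |6.16|^4 = 1439.868559
  |0.95|^4 = 0.814506
Step 2: Multiply by measures and sum:
  451.651754 * 1.25 = 564.564693
  1.4641 * 0.99 = 1.449459
  2808.830403 * 2.8 = 7864.725127
  1439.868559 * 2.28 = 3282.900315
  0.814506 * 0.84 = 0.684185
Sum = 564.564693 + 1.449459 + 7864.725127 + 3282.900315 + 0.684185 = 11714.32378
Step 3: Take the p-th root:
||f||_4 = (11714.32378)^(1/4) = 10.403496


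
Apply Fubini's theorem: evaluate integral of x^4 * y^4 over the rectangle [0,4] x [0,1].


By Fubini's theorem, the double integral factors as a product of single integrals:
Step 1: integral_0^4 x^4 dx = [x^5/5] from 0 to 4
     = 4^5/5 = 204.8
Step 2: integral_0^1 y^4 dy = [y^5/5] from 0 to 1
     = 1^5/5 = 0.2
Step 3: Double integral = 204.8 * 0.2 = 40.96


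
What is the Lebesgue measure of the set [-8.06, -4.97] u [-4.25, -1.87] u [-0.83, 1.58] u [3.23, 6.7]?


For pairwise disjoint intervals, m(union) = sum of lengths.
= (-4.97 - -8.06) + (-1.87 - -4.25) + (1.58 - -0.83) + (6.7 - 3.23)
= 3.09 + 2.38 + 2.41 + 3.47
= 11.35


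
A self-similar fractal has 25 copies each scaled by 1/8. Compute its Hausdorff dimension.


For a self-similar set with N copies scaled by 1/r:
dim_H = log(N)/log(r) = log(25)/log(8)
= 3.218876/2.079442
= 1.547952


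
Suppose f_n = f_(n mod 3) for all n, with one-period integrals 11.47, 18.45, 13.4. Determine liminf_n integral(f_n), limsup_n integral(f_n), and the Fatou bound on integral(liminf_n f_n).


The sequence (integral(f_n)) is periodic with period 3, repeating the values 11.47, 18.45, 13.4 indefinitely.
Step 1: For a periodic sequence, every tail (a_m, a_(m+1), ...) contains all 3 period values infinitely often.
Step 2: Hence inf of every tail = min of the period values = min(11.47, 18.45, 13.4) = 11.47.
        liminf_n integral(f_n) = sup over m of (inf of tail from m) = 11.47.
Step 3: Similarly sup of every tail = max of the period values = 18.45.
        limsup_n integral(f_n) = 18.45.
Step 4: Fatou's lemma: integral(liminf_n f_n) <= liminf_n integral(f_n) = 11.47.
        So the integral of the pointwise liminf is at most 11.47.


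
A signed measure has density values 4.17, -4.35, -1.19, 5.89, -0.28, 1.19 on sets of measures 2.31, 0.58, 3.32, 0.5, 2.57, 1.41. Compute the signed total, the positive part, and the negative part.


Step 1: Compute signed measure on each set:
  Set 1: 4.17 * 2.31 = 9.6327
  Set 2: -4.35 * 0.58 = -2.523
  Set 3: -1.19 * 3.32 = -3.9508
  Set 4: 5.89 * 0.5 = 2.945
  Set 5: -0.28 * 2.57 = -0.7196
  Set 6: 1.19 * 1.41 = 1.6779
Step 2: Total signed measure = (9.6327) + (-2.523) + (-3.9508) + (2.945) + (-0.7196) + (1.6779)
     = 7.0622
Step 3: Positive part mu+(X) = sum of positive contributions = 14.2556
Step 4: Negative part mu-(X) = |sum of negative contributions| = 7.1934


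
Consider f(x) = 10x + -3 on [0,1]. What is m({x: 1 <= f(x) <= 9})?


f^(-1)([1, 9]) = {x : 1 <= 10x + -3 <= 9}
Solving: (1 - -3)/10 <= x <= (9 - -3)/10
= [0.4, 1.2]
Intersecting with [0,1]: [0.4, 1]
Measure = 1 - 0.4 = 0.6


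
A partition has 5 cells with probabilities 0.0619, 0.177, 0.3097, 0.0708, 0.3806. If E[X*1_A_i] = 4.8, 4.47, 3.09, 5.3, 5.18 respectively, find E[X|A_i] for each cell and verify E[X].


For each cell A_i: E[X|A_i] = E[X*1_A_i] / P(A_i)
Step 1: E[X|A_1] = 4.8 / 0.0619 = 77.544426
Step 2: E[X|A_2] = 4.47 / 0.177 = 25.254237
Step 3: E[X|A_3] = 3.09 / 0.3097 = 9.977397
Step 4: E[X|A_4] = 5.3 / 0.0708 = 74.858757
Step 5: E[X|A_5] = 5.18 / 0.3806 = 13.610089
Verification: E[X] = sum E[X*1_A_i] = 4.8 + 4.47 + 3.09 + 5.3 + 5.18 = 22.84


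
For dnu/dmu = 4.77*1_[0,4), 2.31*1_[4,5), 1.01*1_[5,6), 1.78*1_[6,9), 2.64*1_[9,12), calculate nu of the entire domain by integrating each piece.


Integrate each piece of the Radon-Nikodym derivative:
Step 1: integral_0^4 4.77 dx = 4.77*(4-0) = 4.77*4 = 19.08
Step 2: integral_4^5 2.31 dx = 2.31*(5-4) = 2.31*1 = 2.31
Step 3: integral_5^6 1.01 dx = 1.01*(6-5) = 1.01*1 = 1.01
Step 4: integral_6^9 1.78 dx = 1.78*(9-6) = 1.78*3 = 5.34
Step 5: integral_9^12 2.64 dx = 2.64*(12-9) = 2.64*3 = 7.92
Total: 19.08 + 2.31 + 1.01 + 5.34 + 7.92 = 35.66


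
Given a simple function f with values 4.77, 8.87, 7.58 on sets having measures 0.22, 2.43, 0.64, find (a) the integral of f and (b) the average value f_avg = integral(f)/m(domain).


Step 1: Integral = sum(value_i * measure_i)
= 4.77*0.22 + 8.87*2.43 + 7.58*0.64
= 1.0494 + 21.5541 + 4.8512
= 27.4547
Step 2: Total measure of domain = 0.22 + 2.43 + 0.64 = 3.29
Step 3: Average value = 27.4547 / 3.29 = 8.344894


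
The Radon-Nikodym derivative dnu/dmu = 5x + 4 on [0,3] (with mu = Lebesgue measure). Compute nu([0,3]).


nu(A) = integral_A (dnu/dmu) dmu = integral_0^3 (5x + 4) dx
Step 1: Antiderivative F(x) = (5/2)x^2 + 4x
Step 2: F(3) = (5/2)*3^2 + 4*3 = 22.5 + 12 = 34.5
Step 3: F(0) = (5/2)*0^2 + 4*0 = 0.0 + 0 = 0.0
Step 4: nu([0,3]) = F(3) - F(0) = 34.5 - 0.0 = 34.5


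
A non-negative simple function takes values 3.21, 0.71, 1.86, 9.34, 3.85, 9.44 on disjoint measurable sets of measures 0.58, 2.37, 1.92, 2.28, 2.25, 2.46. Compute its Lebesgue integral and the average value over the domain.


Step 1: Integral = sum(value_i * measure_i)
= 3.21*0.58 + 0.71*2.37 + 1.86*1.92 + 9.34*2.28 + 3.85*2.25 + 9.44*2.46
= 1.8618 + 1.6827 + 3.5712 + 21.2952 + 8.6625 + 23.2224
= 60.2958
Step 2: Total measure of domain = 0.58 + 2.37 + 1.92 + 2.28 + 2.25 + 2.46 = 11.86
Step 3: Average value = 60.2958 / 11.86 = 5.083963


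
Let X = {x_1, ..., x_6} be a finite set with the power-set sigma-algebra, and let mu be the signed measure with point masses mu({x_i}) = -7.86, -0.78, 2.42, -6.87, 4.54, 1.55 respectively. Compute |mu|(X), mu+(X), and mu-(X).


Step 1: Every measurable set is a union of atoms (the cells / points), so a Hahn decomposition is
  obtained by grouping atoms by sign: P = union of atoms with mu > 0, N = union of the remaining atoms.
  Atoms in P (indices): 3, 5, 6;  atoms in N (indices): 1, 2, 4
  Positive values: 2.42, 4.54, 1.55
  Negative values: -7.86, -0.78, -6.87
Step 2: mu+(X) = mu(P) = sum of positive atom values = 8.51
Step 3: mu-(X) = -mu(N) = sum of |negative atom values| = 15.51
Step 4: |mu|(X) = mu+(X) + mu-(X) = 8.51 + 15.51 = 24.02


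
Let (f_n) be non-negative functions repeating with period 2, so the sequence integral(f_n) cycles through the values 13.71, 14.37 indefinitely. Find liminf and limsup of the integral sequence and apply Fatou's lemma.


The sequence (integral(f_n)) is periodic with period 2, repeating the values 13.71, 14.37 indefinitely.
Step 1: For a periodic sequence, every tail (a_m, a_(m+1), ...) contains all 2 period values infinitely often.
Step 2: Hence inf of every tail = min of the period values = min(13.71, 14.37) = 13.71.
        liminf_n integral(f_n) = sup over m of (inf of tail from m) = 13.71.
Step 3: Similarly sup of every tail = max of the period values = 14.37.
        limsup_n integral(f_n) = 14.37.
Step 4: Fatou's lemma: integral(liminf_n f_n) <= liminf_n integral(f_n) = 13.71.
        So the integral of the pointwise liminf is at most 13.71.


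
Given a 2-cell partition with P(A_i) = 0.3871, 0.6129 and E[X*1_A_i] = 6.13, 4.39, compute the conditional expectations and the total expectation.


For each cell A_i: E[X|A_i] = E[X*1_A_i] / P(A_i)
Step 1: E[X|A_1] = 6.13 / 0.3871 = 15.835701
Step 2: E[X|A_2] = 4.39 / 0.6129 = 7.162669
Verification: E[X] = sum E[X*1_A_i] = 6.13 + 4.39 = 10.52


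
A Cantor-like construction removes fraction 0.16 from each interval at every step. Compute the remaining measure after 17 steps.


Step 1: At each step, fraction remaining = 1 - 0.16 = 0.84
Step 2: After 17 steps, measure = (0.84)^17
Result = 0.051612


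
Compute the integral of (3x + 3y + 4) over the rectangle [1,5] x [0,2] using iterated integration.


By Fubini, integrate in x first, then y.
Step 1: Fix y, integrate over x in [1,5]:
  integral(3x + 3y + 4, x=1..5)
  = 3*(5^2 - 1^2)/2 + (3y + 4)*(5 - 1)
  = 36 + (3y + 4)*4
  = 36 + 12y + 16
  = 52 + 12y
Step 2: Integrate over y in [0,2]:
  integral(52 + 12y, y=0..2)
  = 52*2 + 12*(2^2 - 0^2)/2
  = 104 + 24
  = 128


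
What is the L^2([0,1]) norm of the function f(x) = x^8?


Step 1: ||f||_2 = (integral_0^1 |x^8|^2 dx)^(1/2)
     = (integral_0^1 x^16 dx)^(1/2)
Step 2: integral_0^1 x^16 dx = [x^17/(17)] from 0 to 1 = 1^17/17
     = 1/17 = 0.058824
Step 3: ||f||_2 = (0.058824)^(1/2) = 0.242536


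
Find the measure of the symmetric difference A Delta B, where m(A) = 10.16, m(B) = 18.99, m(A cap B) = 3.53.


m(A Delta B) = m(A) + m(B) - 2*m(A n B)
= 10.16 + 18.99 - 2*3.53
= 10.16 + 18.99 - 7.06
= 22.09


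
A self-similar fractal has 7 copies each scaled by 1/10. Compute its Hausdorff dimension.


For a self-similar set with N copies scaled by 1/r:
dim_H = log(N)/log(r) = log(7)/log(10)
= 1.94591/2.302585
= 0.845098


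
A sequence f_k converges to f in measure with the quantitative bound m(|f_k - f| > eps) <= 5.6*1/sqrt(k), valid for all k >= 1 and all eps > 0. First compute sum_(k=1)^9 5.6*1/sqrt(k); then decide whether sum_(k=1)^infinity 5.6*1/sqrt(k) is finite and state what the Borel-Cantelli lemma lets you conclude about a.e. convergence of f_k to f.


Step 1: List the terms 5.6*1/sqrt(k) for k = 1 to 9:
  k=1: 5.6
  k=2: 3.959798
  k=3: 3.233162
  k=4: 2.8
  k=5: 2.504396
  k=6: 2.28619
  k=7: 2.116601
  k=8: 1.979899
  k=9: 1.866667
Step 2: Partial sum = 5.6 + 3.959798 + 3.233162 + 2.8 + 2.504396 + 2.28619 + 2.116601 + 1.979899 + 1.866667
     = 26.346713
Step 3: The full series sum_(k>=1) 5.6*1/sqrt(k) diverges (p-series with p = 1/2 <= 1; a nonzero constant multiple of a divergent series diverges).
Step 4: The (first) Borel-Cantelli lemma requires a summable sequence of measures, so it does not apply here;
        from this bound alone no conclusion about a.e. convergence can be drawn (convergence in measure still
        gives an a.e.-convergent subsequence, but not a.e. convergence of the whole sequence).
Conclusion: series diverges; Borel-Cantelli is inconclusive about a.e. convergence of f_k.


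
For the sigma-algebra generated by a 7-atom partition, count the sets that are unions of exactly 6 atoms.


Each element of F is a union of some subset of the 7 atoms.
Elements that are unions of exactly 6 atoms correspond to 6-element subsets of the 7 atoms.
Count = C(7, 6) = 7! / (6! * 1!) = 7.


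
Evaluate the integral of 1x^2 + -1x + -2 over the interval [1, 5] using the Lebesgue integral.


The Lebesgue integral of a Riemann-integrable function agrees with the Riemann integral.
Antiderivative F(x) = (1/3)x^3 + (-1/2)x^2 + -2x
F(5) = (1/3)*5^3 + (-1/2)*5^2 + -2*5
     = (1/3)*125 + (-1/2)*25 + -2*5
     = 41.666667 + -12.5 + -10
     = 19.166667
F(1) = -2.166667
Integral = F(5) - F(1) = 19.166667 - -2.166667 = 21.333333


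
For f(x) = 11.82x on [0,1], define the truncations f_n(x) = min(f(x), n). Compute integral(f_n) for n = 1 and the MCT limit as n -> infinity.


f(x) = 11.82x on [0,1]; f_n(x) = min(11.82x, n). At n = 1:
Step 1: f(x) reaches 1 at x = 1/11.82 = 0.084602
Step 2: integral(f_1) = integral(11.82x, 0, 0.084602) + integral(1, 0.084602, 1)
       = 11.82*0.084602^2/2 + 1*(1 - 0.084602)
       = 0.042301 + 0.915398
       = 0.957699
Step 3: As n -> infinity, f_n increases to f, so by MCT integral(f_n) -> integral(f) = 11.82/2 = 5.91.
Convergence: integral(f_1) = 0.957699 -> 5.91 as n -> infinity


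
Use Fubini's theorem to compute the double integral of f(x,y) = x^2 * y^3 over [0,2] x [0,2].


By Fubini's theorem, the double integral factors as a product of single integrals:
Step 1: integral_0^2 x^2 dx = [x^3/3] from 0 to 2
     = 2^3/3 = 2.666667
Step 2: integral_0^2 y^3 dy = [y^4/4] from 0 to 2
     = 2^4/4 = 4
Step 3: Double integral = 2.666667 * 4 = 10.666667


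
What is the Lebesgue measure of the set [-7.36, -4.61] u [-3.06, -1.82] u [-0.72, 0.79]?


For pairwise disjoint intervals, m(union) = sum of lengths.
= (-4.61 - -7.36) + (-1.82 - -3.06) + (0.79 - -0.72)
= 2.75 + 1.24 + 1.51
= 5.5


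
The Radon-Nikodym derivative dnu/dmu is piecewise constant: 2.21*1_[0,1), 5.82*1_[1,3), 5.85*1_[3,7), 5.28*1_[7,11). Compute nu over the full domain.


Integrate each piece of the Radon-Nikodym derivative:
Step 1: integral_0^1 2.21 dx = 2.21*(1-0) = 2.21*1 = 2.21
Step 2: integral_1^3 5.82 dx = 5.82*(3-1) = 5.82*2 = 11.64
Step 3: integral_3^7 5.85 dx = 5.85*(7-3) = 5.85*4 = 23.4
Step 4: integral_7^11 5.28 dx = 5.28*(11-7) = 5.28*4 = 21.12
Total: 2.21 + 11.64 + 23.4 + 21.12 = 58.37


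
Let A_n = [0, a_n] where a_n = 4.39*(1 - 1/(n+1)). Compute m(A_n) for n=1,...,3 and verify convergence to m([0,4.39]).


By continuity of measure from below: if A_n increases to A, then m(A_n) -> m(A).
Here A = [0, 4.39], so m(A) = 4.39
Step 1: a_1 = 4.39*(1 - 1/2) = 2.195, m(A_1) = 2.195
Step 2: a_2 = 4.39*(1 - 1/3) = 2.9267, m(A_2) = 2.9267
Step 3: a_3 = 4.39*(1 - 1/4) = 3.2925, m(A_3) = 3.2925
Limit: m(A_n) -> m([0,4.39]) = 4.39


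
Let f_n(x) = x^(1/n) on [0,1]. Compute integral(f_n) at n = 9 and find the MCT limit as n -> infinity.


At n = 9: f_9(x) = x^(1/9).
Step 1: integral(x^(1/9), 0, 1) = [x^(1/9+1) / (1/9+1)] from 0 to 1
     = 1 / (1/9 + 1) = 1 / ((9+1)/9) = 9/(9+1)
     = 9/10 = 0.9
Step 2: As n -> infinity, f_n(x) = x^(1/n) -> 1 for x in (0,1], and f_n is increasing in n.
By MCT, lim_n integral(f_n) = integral(lim_n f_n) = integral(1, 0, 1) = 1.
Step 3: Verify convergence: 9/10 = 0.9 -> 1


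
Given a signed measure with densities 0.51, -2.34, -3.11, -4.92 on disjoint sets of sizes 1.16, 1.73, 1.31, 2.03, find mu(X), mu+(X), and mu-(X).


Step 1: Compute signed measure on each set:
  Set 1: 0.51 * 1.16 = 0.5916
  Set 2: -2.34 * 1.73 = -4.0482
  Set 3: -3.11 * 1.31 = -4.0741
  Set 4: -4.92 * 2.03 = -9.9876
Step 2: Total signed measure = (0.5916) + (-4.0482) + (-4.0741) + (-9.9876)
     = -17.5183
Step 3: Positive part mu+(X) = sum of positive contributions = 0.5916
Step 4: Negative part mu-(X) = |sum of negative contributions| = 18.1099


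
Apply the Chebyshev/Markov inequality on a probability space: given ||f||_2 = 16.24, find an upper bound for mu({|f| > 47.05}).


Chebyshev/Markov inequality: mu(|f| > eps) <= (||f||_p / eps)^p
Step 1: ||f||_2 / eps = 16.24 / 47.05 = 0.345165
Step 2: Raise to power p = 2:
  (0.345165)^2 = 0.119139
Step 3: Therefore mu(|f| > 47.05) <= 0.119139


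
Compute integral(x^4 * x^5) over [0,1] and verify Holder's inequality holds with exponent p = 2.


Step 1: Exact integral of f*g = integral(x^9, 0, 1) = 1/10
     = 0.1
Step 2: Holder bound with p=2, q=2:
  ||f||_p = (integral x^8 dx)^(1/2) = (1/9)^(1/2) = 0.333333
  ||g||_q = (integral x^10 dx)^(1/2) = (1/11)^(1/2) = 0.301511
Step 3: Holder bound = ||f||_p * ||g||_q = 0.333333 * 0.301511 = 0.100504
Verification: 0.1 <= 0.100504 (Holder holds)


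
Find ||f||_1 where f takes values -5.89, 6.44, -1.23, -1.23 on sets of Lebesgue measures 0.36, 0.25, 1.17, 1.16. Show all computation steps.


Step 1: Compute |f_i|^1 for each value:
  |-5.89|^1 = 5.89
  |6.44|^1 = 6.44
  |-1.23|^1 = 1.23
  |-1.23|^1 = 1.23
Step 2: Multiply by measures and sum:
  5.89 * 0.36 = 2.1204
  6.44 * 0.25 = 1.61
  1.23 * 1.17 = 1.4391
  1.23 * 1.16 = 1.4268
Sum = 2.1204 + 1.61 + 1.4391 + 1.4268 = 6.5963
Step 3: Take the p-th root:
||f||_1 = (6.5963)^(1/1) = 6.5963


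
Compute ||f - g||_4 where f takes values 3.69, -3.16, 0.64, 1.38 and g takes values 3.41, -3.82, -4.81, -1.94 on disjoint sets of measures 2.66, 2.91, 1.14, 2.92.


Step 1: Compute differences f_i - g_i:
  3.69 - 3.41 = 0.28
  -3.16 - -3.82 = 0.66
  0.64 - -4.81 = 5.45
  1.38 - -1.94 = 3.32
Step 2: Compute |diff|^4 * measure for each set:
  |0.28|^4 * 2.66 = 0.006147 * 2.66 = 0.01635
  |0.66|^4 * 2.91 = 0.189747 * 2.91 = 0.552165
  |5.45|^4 * 1.14 = 882.238506 * 1.14 = 1005.751897
  |3.32|^4 * 2.92 = 121.493302 * 2.92 = 354.760441
Step 3: Sum = 1361.080853
Step 4: ||f-g||_4 = (1361.080853)^(1/4) = 6.073947


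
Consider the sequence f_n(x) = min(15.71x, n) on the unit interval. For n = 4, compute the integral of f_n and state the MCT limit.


f(x) = 15.71x on [0,1]; f_n(x) = min(15.71x, n). At n = 4:
Step 1: f(x) reaches 4 at x = 4/15.71 = 0.254615
Step 2: integral(f_4) = integral(15.71x, 0, 0.254615) + integral(4, 0.254615, 1)
       = 15.71*0.254615^2/2 + 4*(1 - 0.254615)
       = 0.50923 + 2.98154
       = 3.49077
Step 3: As n -> infinity, f_n increases to f, so by MCT integral(f_n) -> integral(f) = 15.71/2 = 7.855.
Convergence: integral(f_4) = 3.49077 -> 7.855 as n -> infinity


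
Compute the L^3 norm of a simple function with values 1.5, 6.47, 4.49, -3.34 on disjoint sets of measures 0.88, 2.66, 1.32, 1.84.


Step 1: Compute |f_i|^3 for each value:
  |1.5|^3 = 3.375
  |6.47|^3 = 270.840023
  |4.49|^3 = 90.518849
  |-3.34|^3 = 37.259704
Step 2: Multiply by measures and sum:
  3.375 * 0.88 = 2.97
  270.840023 * 2.66 = 720.434461
  90.518849 * 1.32 = 119.484881
  37.259704 * 1.84 = 68.557855
Sum = 2.97 + 720.434461 + 119.484881 + 68.557855 = 911.447197
Step 3: Take the p-th root:
||f||_3 = (911.447197)^(1/3) = 9.695655


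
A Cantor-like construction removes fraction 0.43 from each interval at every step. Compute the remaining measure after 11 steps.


Step 1: At each step, fraction remaining = 1 - 0.43 = 0.57
Step 2: After 11 steps, measure = (0.57)^11
Result = 0.002064


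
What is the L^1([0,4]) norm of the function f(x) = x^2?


Step 1: ||f||_1 = (integral_0^4 |x^2|^1 dx)^(1/1)
     = (integral_0^4 x^2 dx)^(1/1)
Step 2: integral_0^4 x^2 dx = [x^3/(3)] from 0 to 4 = 4^3/3
     = 64/3 = 21.333333
Step 3: ||f||_1 = (21.333333)^(1/1) = 21.333333


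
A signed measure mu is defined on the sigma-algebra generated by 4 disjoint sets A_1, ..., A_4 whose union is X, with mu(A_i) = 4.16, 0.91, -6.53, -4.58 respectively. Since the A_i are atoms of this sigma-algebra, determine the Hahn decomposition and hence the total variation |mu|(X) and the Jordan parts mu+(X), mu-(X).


Step 1: Every measurable set is a union of atoms (the cells / points), so a Hahn decomposition is
  obtained by grouping atoms by sign: P = union of atoms with mu > 0, N = union of the remaining atoms.
  Atoms in P (indices): 1, 2;  atoms in N (indices): 3, 4
  Positive values: 4.16, 0.91
  Negative values: -6.53, -4.58
Step 2: mu+(X) = mu(P) = sum of positive atom values = 5.07
Step 3: mu-(X) = -mu(N) = sum of |negative atom values| = 11.11
Step 4: |mu|(X) = mu+(X) + mu-(X) = 5.07 + 11.11 = 16.18


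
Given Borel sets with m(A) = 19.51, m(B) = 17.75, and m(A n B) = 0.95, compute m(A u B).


By inclusion-exclusion: m(A u B) = m(A) + m(B) - m(A n B)
= 19.51 + 17.75 - 0.95
= 36.31


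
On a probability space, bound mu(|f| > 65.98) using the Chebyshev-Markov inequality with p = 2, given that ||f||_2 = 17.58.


Chebyshev/Markov inequality: mu(|f| > eps) <= (||f||_p / eps)^p
Step 1: ||f||_2 / eps = 17.58 / 65.98 = 0.266444
Step 2: Raise to power p = 2:
  (0.266444)^2 = 0.070993
Step 3: Therefore mu(|f| > 65.98) <= 0.070993


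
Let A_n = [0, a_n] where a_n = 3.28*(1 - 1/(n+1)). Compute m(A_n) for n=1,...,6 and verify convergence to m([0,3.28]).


By continuity of measure from below: if A_n increases to A, then m(A_n) -> m(A).
Here A = [0, 3.28], so m(A) = 3.28
Step 1: a_1 = 3.28*(1 - 1/2) = 1.64, m(A_1) = 1.64
Step 2: a_2 = 3.28*(1 - 1/3) = 2.1867, m(A_2) = 2.1867
Step 3: a_3 = 3.28*(1 - 1/4) = 2.46, m(A_3) = 2.46
Step 4: a_4 = 3.28*(1 - 1/5) = 2.624, m(A_4) = 2.624
Step 5: a_5 = 3.28*(1 - 1/6) = 2.7333, m(A_5) = 2.7333
Step 6: a_6 = 3.28*(1 - 1/7) = 2.8114, m(A_6) = 2.8114
Limit: m(A_n) -> m([0,3.28]) = 3.28


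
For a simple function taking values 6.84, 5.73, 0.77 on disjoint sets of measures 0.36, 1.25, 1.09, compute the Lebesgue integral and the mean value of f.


Step 1: Integral = sum(value_i * measure_i)
= 6.84*0.36 + 5.73*1.25 + 0.77*1.09
= 2.4624 + 7.1625 + 0.8393
= 10.4642
Step 2: Total measure of domain = 0.36 + 1.25 + 1.09 = 2.7
Step 3: Average value = 10.4642 / 2.7 = 3.87563


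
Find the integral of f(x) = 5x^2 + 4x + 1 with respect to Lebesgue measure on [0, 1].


The Lebesgue integral of a Riemann-integrable function agrees with the Riemann integral.
Antiderivative F(x) = (5/3)x^3 + (4/2)x^2 + 1x
F(1) = (5/3)*1^3 + (4/2)*1^2 + 1*1
     = (5/3)*1 + (4/2)*1 + 1*1
     = 1.666667 + 2 + 1
     = 4.666667
F(0) = 0.0
Integral = F(1) - F(0) = 4.666667 - 0.0 = 4.666667


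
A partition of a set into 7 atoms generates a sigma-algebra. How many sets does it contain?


Each element of the sigma-algebra is a union of some subset of the 7 atoms.
The number of such subsets is 2^7 = 128.


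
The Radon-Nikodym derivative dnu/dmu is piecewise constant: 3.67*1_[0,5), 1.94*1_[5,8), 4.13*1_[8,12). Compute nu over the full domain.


Integrate each piece of the Radon-Nikodym derivative:
Step 1: integral_0^5 3.67 dx = 3.67*(5-0) = 3.67*5 = 18.35
Step 2: integral_5^8 1.94 dx = 1.94*(8-5) = 1.94*3 = 5.82
Step 3: integral_8^12 4.13 dx = 4.13*(12-8) = 4.13*4 = 16.52
Total: 18.35 + 5.82 + 16.52 = 40.69


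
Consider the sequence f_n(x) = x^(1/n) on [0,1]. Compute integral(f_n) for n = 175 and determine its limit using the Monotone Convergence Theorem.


At n = 175: f_175(x) = x^(1/175).
Step 1: integral(x^(1/175), 0, 1) = [x^(1/175+1) / (1/175+1)] from 0 to 1
     = 1 / (1/175 + 1) = 1 / ((175+1)/175) = 175/(175+1)
     = 175/176 = 0.994318
Step 2: As n -> infinity, f_n(x) = x^(1/n) -> 1 for x in (0,1], and f_n is increasing in n.
By MCT, lim_n integral(f_n) = integral(lim_n f_n) = integral(1, 0, 1) = 1.
Step 3: Verify convergence: 175/176 = 0.994318 -> 1


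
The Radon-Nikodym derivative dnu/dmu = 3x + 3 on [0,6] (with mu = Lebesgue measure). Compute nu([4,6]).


nu(A) = integral_A (dnu/dmu) dmu = integral_4^6 (3x + 3) dx
Step 1: Antiderivative F(x) = (3/2)x^2 + 3x
Step 2: F(6) = (3/2)*6^2 + 3*6 = 54 + 18 = 72
Step 3: F(4) = (3/2)*4^2 + 3*4 = 24 + 12 = 36
Step 4: nu([4,6]) = F(6) - F(4) = 72 - 36 = 36


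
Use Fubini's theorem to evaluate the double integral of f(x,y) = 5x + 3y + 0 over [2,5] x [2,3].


By Fubini, integrate in x first, then y.
Step 1: Fix y, integrate over x in [2,5]:
  integral(5x + 3y + 0, x=2..5)
  = 5*(5^2 - 2^2)/2 + (3y + 0)*(5 - 2)
  = 52.5 + (3y + 0)*3
  = 52.5 + 9y + 0
  = 52.5 + 9y
Step 2: Integrate over y in [2,3]:
  integral(52.5 + 9y, y=2..3)
  = 52.5*1 + 9*(3^2 - 2^2)/2
  = 52.5 + 22.5
  = 75


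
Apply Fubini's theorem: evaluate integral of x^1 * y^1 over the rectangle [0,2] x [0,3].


By Fubini's theorem, the double integral factors as a product of single integrals:
Step 1: integral_0^2 x^1 dx = [x^2/2] from 0 to 2
     = 2^2/2 = 2
Step 2: integral_0^3 y^1 dy = [y^2/2] from 0 to 3
     = 3^2/2 = 4.5
Step 3: Double integral = 2 * 4.5 = 9


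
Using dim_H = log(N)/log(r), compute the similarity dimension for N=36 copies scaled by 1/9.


For a self-similar set with N copies scaled by 1/r:
dim_H = log(N)/log(r) = log(36)/log(9)
= 3.583519/2.197225
= 1.63093


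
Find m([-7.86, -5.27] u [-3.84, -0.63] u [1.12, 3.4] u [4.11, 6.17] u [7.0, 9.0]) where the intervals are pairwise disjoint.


For pairwise disjoint intervals, m(union) = sum of lengths.
= (-5.27 - -7.86) + (-0.63 - -3.84) + (3.4 - 1.12) + (6.17 - 4.11) + (9.0 - 7.0)
= 2.59 + 3.21 + 2.28 + 2.06 + 2
= 12.14


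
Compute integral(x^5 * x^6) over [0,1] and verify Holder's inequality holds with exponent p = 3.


Step 1: Exact integral of f*g = integral(x^11, 0, 1) = 1/12
     = 0.083333
Step 2: Holder bound with p=3, q=1.5:
  ||f||_p = (integral x^15 dx)^(1/3) = (1/16)^(1/3) = 0.39685
  ||g||_q = (integral x^9 dx)^(1/1.5) = (1/10)^(1/1.5) = 0.215443
Step 3: Holder bound = ||f||_p * ||g||_q = 0.39685 * 0.215443 = 0.085499
Verification: 0.083333 <= 0.085499 (Holder holds)


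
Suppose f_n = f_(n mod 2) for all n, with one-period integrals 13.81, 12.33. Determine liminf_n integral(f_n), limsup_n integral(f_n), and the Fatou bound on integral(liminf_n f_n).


The sequence (integral(f_n)) is periodic with period 2, repeating the values 13.81, 12.33 indefinitely.
Step 1: For a periodic sequence, every tail (a_m, a_(m+1), ...) contains all 2 period values infinitely often.
Step 2: Hence inf of every tail = min of the period values = min(13.81, 12.33) = 12.33.
        liminf_n integral(f_n) = sup over m of (inf of tail from m) = 12.33.
Step 3: Similarly sup of every tail = max of the period values = 13.81.
        limsup_n integral(f_n) = 13.81.
Step 4: Fatou's lemma: integral(liminf_n f_n) <= liminf_n integral(f_n) = 12.33.
        So the integral of the pointwise liminf is at most 12.33.


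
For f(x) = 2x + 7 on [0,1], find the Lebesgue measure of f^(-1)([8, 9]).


f^(-1)([8, 9]) = {x : 8 <= 2x + 7 <= 9}
Solving: (8 - 7)/2 <= x <= (9 - 7)/2
= [0.5, 1]
Intersecting with [0,1]: [0.5, 1]
Measure = 1 - 0.5 = 0.5


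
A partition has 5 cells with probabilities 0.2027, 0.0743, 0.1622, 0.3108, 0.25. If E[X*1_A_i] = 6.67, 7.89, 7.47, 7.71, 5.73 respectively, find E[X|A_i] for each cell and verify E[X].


For each cell A_i: E[X|A_i] = E[X*1_A_i] / P(A_i)
Step 1: E[X|A_1] = 6.67 / 0.2027 = 32.905772
Step 2: E[X|A_2] = 7.89 / 0.0743 = 106.191117
Step 3: E[X|A_3] = 7.47 / 0.1622 = 46.054254
Step 4: E[X|A_4] = 7.71 / 0.3108 = 24.80695
Step 5: E[X|A_5] = 5.73 / 0.25 = 22.92
Verification: E[X] = sum E[X*1_A_i] = 6.67 + 7.89 + 7.47 + 7.71 + 5.73 = 35.47


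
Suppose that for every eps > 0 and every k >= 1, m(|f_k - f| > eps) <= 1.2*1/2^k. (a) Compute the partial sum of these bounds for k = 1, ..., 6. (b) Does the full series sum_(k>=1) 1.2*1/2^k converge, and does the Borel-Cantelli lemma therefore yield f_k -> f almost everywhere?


Step 1: List the terms 1.2*1/2^k for k = 1 to 6:
  k=1: 0.6
  k=2: 0.3
  k=3: 0.15
  k=4: 0.075
  k=5: 0.0375
  k=6: 0.01875
Step 2: Partial sum = 0.6 + 0.3 + 0.15 + 0.075 + 0.0375 + 0.01875
     = 1.18125
Step 3: The full series sum_(k>=1) 1.2*1/2^k converges (geometric series with ratio 1/2 < 1; a constant multiple of a convergent series converges).
Step 4: Fix eps > 0. Since sum_k m(|f_k - f| > eps) < infinity, the Borel-Cantelli lemma gives
        m(limsup_k {|f_k - f| > eps}) = 0, i.e. for a.e. x, |f_k(x) - f(x)| <= eps for all large k.
        Applying this with eps = 1/j for j = 1, 2, ... and intersecting the countably many full-measure sets,
        for a.e. x we get limsup_k |f_k(x) - f(x)| <= 1/j for every j, hence f_k -> f almost everywhere.
Conclusion: series converges; Borel-Cantelli yields f_k -> f a.e.


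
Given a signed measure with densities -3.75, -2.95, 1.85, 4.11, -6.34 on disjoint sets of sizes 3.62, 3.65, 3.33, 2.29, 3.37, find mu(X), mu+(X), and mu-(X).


Step 1: Compute signed measure on each set:
  Set 1: -3.75 * 3.62 = -13.575
  Set 2: -2.95 * 3.65 = -10.7675
  Set 3: 1.85 * 3.33 = 6.1605
  Set 4: 4.11 * 2.29 = 9.4119
  Set 5: -6.34 * 3.37 = -21.3658
Step 2: Total signed measure = (-13.575) + (-10.7675) + (6.1605) + (9.4119) + (-21.3658)
     = -30.1359
Step 3: Positive part mu+(X) = sum of positive contributions = 15.5724
Step 4: Negative part mu-(X) = |sum of negative contributions| = 45.7083


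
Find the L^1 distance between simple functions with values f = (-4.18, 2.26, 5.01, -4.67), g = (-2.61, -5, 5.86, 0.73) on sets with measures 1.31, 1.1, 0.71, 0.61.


Step 1: Compute differences f_i - g_i:
  -4.18 - -2.61 = -1.57
  2.26 - -5 = 7.26
  5.01 - 5.86 = -0.85
  -4.67 - 0.73 = -5.4
Step 2: Compute |diff|^1 * measure for each set:
  |-1.57|^1 * 1.31 = 1.57 * 1.31 = 2.0567
  |7.26|^1 * 1.1 = 7.26 * 1.1 = 7.986
  |-0.85|^1 * 0.71 = 0.85 * 0.71 = 0.6035
  |-5.4|^1 * 0.61 = 5.4 * 0.61 = 3.294
Step 3: Sum = 13.9402
Step 4: ||f-g||_1 = (13.9402)^(1/1) = 13.9402


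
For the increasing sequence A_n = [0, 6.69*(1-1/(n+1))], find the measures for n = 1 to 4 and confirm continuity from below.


By continuity of measure from below: if A_n increases to A, then m(A_n) -> m(A).
Here A = [0, 6.69], so m(A) = 6.69
Step 1: a_1 = 6.69*(1 - 1/2) = 3.345, m(A_1) = 3.345
Step 2: a_2 = 6.69*(1 - 1/3) = 4.46, m(A_2) = 4.46
Step 3: a_3 = 6.69*(1 - 1/4) = 5.0175, m(A_3) = 5.0175
Step 4: a_4 = 6.69*(1 - 1/5) = 5.352, m(A_4) = 5.352
Limit: m(A_n) -> m([0,6.69]) = 6.69


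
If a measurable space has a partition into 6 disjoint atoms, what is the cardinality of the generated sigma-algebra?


Each element of the sigma-algebra is a union of some subset of the 6 atoms.
The number of such subsets is 2^6 = 64.


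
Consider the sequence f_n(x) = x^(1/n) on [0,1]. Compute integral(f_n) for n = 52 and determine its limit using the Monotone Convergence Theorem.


At n = 52: f_52(x) = x^(1/52).
Step 1: integral(x^(1/52), 0, 1) = [x^(1/52+1) / (1/52+1)] from 0 to 1
     = 1 / (1/52 + 1) = 1 / ((52+1)/52) = 52/(52+1)
     = 52/53 = 0.981132
Step 2: As n -> infinity, f_n(x) = x^(1/n) -> 1 for x in (0,1], and f_n is increasing in n.
By MCT, lim_n integral(f_n) = integral(lim_n f_n) = integral(1, 0, 1) = 1.
Step 3: Verify convergence: 52/53 = 0.981132 -> 1


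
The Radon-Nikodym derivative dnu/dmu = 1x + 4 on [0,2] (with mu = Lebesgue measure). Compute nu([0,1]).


nu(A) = integral_A (dnu/dmu) dmu = integral_0^1 (1x + 4) dx
Step 1: Antiderivative F(x) = (1/2)x^2 + 4x
Step 2: F(1) = (1/2)*1^2 + 4*1 = 0.5 + 4 = 4.5
Step 3: F(0) = (1/2)*0^2 + 4*0 = 0.0 + 0 = 0.0
Step 4: nu([0,1]) = F(1) - F(0) = 4.5 - 0.0 = 4.5


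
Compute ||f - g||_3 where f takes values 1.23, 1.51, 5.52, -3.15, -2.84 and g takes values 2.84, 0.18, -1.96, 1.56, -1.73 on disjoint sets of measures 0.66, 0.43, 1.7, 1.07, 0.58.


Step 1: Compute differences f_i - g_i:
  1.23 - 2.84 = -1.61
  1.51 - 0.18 = 1.33
  5.52 - -1.96 = 7.48
  -3.15 - 1.56 = -4.71
  -2.84 - -1.73 = -1.11
Step 2: Compute |diff|^3 * measure for each set:
  |-1.61|^3 * 0.66 = 4.173281 * 0.66 = 2.754365
  |1.33|^3 * 0.43 = 2.352637 * 0.43 = 1.011634
  |7.48|^3 * 1.7 = 418.508992 * 1.7 = 711.465286
  |-4.71|^3 * 1.07 = 104.487111 * 1.07 = 111.801209
  |-1.11|^3 * 0.58 = 1.367631 * 0.58 = 0.793226
Step 3: Sum = 827.825721
Step 4: ||f-g||_3 = (827.825721)^(1/3) = 9.389583


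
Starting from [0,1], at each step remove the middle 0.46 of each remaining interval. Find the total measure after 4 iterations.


Step 1: At each step, fraction remaining = 1 - 0.46 = 0.54
Step 2: After 4 steps, measure = (0.54)^4
Step 3: Computing the power step by step:
  After step 1: 0.54
  After step 2: 0.2916
  After step 3: 0.157464
  After step 4: 0.085031
Result = 0.085031


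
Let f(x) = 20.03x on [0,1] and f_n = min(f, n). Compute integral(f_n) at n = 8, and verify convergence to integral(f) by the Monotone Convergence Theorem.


f(x) = 20.03x on [0,1]; f_n(x) = min(20.03x, n). At n = 8:
Step 1: f(x) reaches 8 at x = 8/20.03 = 0.399401
Step 2: integral(f_8) = integral(20.03x, 0, 0.399401) + integral(8, 0.399401, 1)
       = 20.03*0.399401^2/2 + 8*(1 - 0.399401)
       = 1.597604 + 4.804793
       = 6.402396
Step 3: As n -> infinity, f_n increases to f, so by MCT integral(f_n) -> integral(f) = 20.03/2 = 10.015.
Convergence: integral(f_8) = 6.402396 -> 10.015 as n -> infinity


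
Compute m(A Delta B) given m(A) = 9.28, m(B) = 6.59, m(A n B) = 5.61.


m(A Delta B) = m(A) + m(B) - 2*m(A n B)
= 9.28 + 6.59 - 2*5.61
= 9.28 + 6.59 - 11.22
= 4.65


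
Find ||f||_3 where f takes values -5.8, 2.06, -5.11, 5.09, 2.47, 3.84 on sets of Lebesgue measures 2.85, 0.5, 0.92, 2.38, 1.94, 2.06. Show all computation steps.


Step 1: Compute |f_i|^3 for each value:
  |-5.8|^3 = 195.112
  |2.06|^3 = 8.741816
  |-5.11|^3 = 133.432831
  |5.09|^3 = 131.872229
  |2.47|^3 = 15.069223
  |3.84|^3 = 56.623104
Step 2: Multiply by measures and sum:
  195.112 * 2.85 = 556.0692
  8.741816 * 0.5 = 4.370908
  133.432831 * 0.92 = 122.758205
  131.872229 * 2.38 = 313.855905
  15.069223 * 1.94 = 29.234293
  56.623104 * 2.06 = 116.643594
Sum = 556.0692 + 4.370908 + 122.758205 + 313.855905 + 29.234293 + 116.643594 = 1142.932104
Step 3: Take the p-th root:
||f||_3 = (1142.932104)^(1/3) = 10.455388


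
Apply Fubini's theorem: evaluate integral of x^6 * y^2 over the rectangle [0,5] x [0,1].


By Fubini's theorem, the double integral factors as a product of single integrals:
Step 1: integral_0^5 x^6 dx = [x^7/7] from 0 to 5
     = 5^7/7 = 11160.714286
Step 2: integral_0^1 y^2 dy = [y^3/3] from 0 to 1
     = 1^3/3 = 0.333333
Step 3: Double integral = 11160.714286 * 0.333333 = 3720.238095


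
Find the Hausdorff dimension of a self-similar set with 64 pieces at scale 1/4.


For a self-similar set with N copies scaled by 1/r:
dim_H = log(N)/log(r) = log(64)/log(4)
= 4.158883/1.386294
= 3


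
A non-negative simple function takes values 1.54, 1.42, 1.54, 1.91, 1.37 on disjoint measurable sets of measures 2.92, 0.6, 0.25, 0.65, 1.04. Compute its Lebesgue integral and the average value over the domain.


Step 1: Integral = sum(value_i * measure_i)
= 1.54*2.92 + 1.42*0.6 + 1.54*0.25 + 1.91*0.65 + 1.37*1.04
= 4.4968 + 0.852 + 0.385 + 1.2415 + 1.4248
= 8.4001
Step 2: Total measure of domain = 2.92 + 0.6 + 0.25 + 0.65 + 1.04 = 5.46
Step 3: Average value = 8.4001 / 5.46 = 1.53848


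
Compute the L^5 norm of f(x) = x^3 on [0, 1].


Step 1: ||f||_5 = (integral_0^1 |x^3|^5 dx)^(1/5)
     = (integral_0^1 x^15 dx)^(1/5)
Step 2: integral_0^1 x^15 dx = [x^16/(16)] from 0 to 1 = 1^16/16
     = 1/16 = 0.0625
Step 3: ||f||_5 = (0.0625)^(1/5) = 0.574349


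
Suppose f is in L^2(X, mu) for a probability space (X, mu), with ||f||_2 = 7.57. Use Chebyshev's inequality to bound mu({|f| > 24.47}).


Chebyshev/Markov inequality: mu(|f| > eps) <= (||f||_p / eps)^p
Step 1: ||f||_2 / eps = 7.57 / 24.47 = 0.309358
Step 2: Raise to power p = 2:
  (0.309358)^2 = 0.095703
Step 3: Therefore mu(|f| > 24.47) <= 0.095703


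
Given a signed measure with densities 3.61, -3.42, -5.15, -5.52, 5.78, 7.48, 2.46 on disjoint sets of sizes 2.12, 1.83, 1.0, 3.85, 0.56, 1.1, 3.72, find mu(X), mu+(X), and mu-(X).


Step 1: Compute signed measure on each set:
  Set 1: 3.61 * 2.12 = 7.6532
  Set 2: -3.42 * 1.83 = -6.2586
  Set 3: -5.15 * 1.0 = -5.15
  Set 4: -5.52 * 3.85 = -21.252
  Set 5: 5.78 * 0.56 = 3.2368
  Set 6: 7.48 * 1.1 = 8.228
  Set 7: 2.46 * 3.72 = 9.1512
Step 2: Total signed measure = (7.6532) + (-6.2586) + (-5.15) + (-21.252) + (3.2368) + (8.228) + (9.1512)
     = -4.3914
Step 3: Positive part mu+(X) = sum of positive contributions = 28.2692
Step 4: Negative part mu-(X) = |sum of negative contributions| = 32.6606


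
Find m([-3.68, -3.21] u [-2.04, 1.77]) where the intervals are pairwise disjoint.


For pairwise disjoint intervals, m(union) = sum of lengths.
= (-3.21 - -3.68) + (1.77 - -2.04)
= 0.47 + 3.81
= 4.28


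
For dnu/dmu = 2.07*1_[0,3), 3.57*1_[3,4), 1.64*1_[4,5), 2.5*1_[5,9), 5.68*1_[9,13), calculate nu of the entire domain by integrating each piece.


Integrate each piece of the Radon-Nikodym derivative:
Step 1: integral_0^3 2.07 dx = 2.07*(3-0) = 2.07*3 = 6.21
Step 2: integral_3^4 3.57 dx = 3.57*(4-3) = 3.57*1 = 3.57
Step 3: integral_4^5 1.64 dx = 1.64*(5-4) = 1.64*1 = 1.64
Step 4: integral_5^9 2.5 dx = 2.5*(9-5) = 2.5*4 = 10
Step 5: integral_9^13 5.68 dx = 5.68*(13-9) = 5.68*4 = 22.72
Total: 6.21 + 3.57 + 1.64 + 10 + 22.72 = 44.14


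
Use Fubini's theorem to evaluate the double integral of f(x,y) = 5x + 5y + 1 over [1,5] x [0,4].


By Fubini, integrate in x first, then y.
Step 1: Fix y, integrate over x in [1,5]:
  integral(5x + 5y + 1, x=1..5)
  = 5*(5^2 - 1^2)/2 + (5y + 1)*(5 - 1)
  = 60 + (5y + 1)*4
  = 60 + 20y + 4
  = 64 + 20y
Step 2: Integrate over y in [0,4]:
  integral(64 + 20y, y=0..4)
  = 64*4 + 20*(4^2 - 0^2)/2
  = 256 + 160
  = 416


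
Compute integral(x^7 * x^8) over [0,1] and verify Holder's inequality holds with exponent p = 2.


Step 1: Exact integral of f*g = integral(x^15, 0, 1) = 1/16
     = 0.0625
Step 2: Holder bound with p=2, q=2:
  ||f||_p = (integral x^14 dx)^(1/2) = (1/15)^(1/2) = 0.258199
  ||g||_q = (integral x^16 dx)^(1/2) = (1/17)^(1/2) = 0.242536
Step 3: Holder bound = ||f||_p * ||g||_q = 0.258199 * 0.242536 = 0.062622
Verification: 0.0625 <= 0.062622 (Holder holds)


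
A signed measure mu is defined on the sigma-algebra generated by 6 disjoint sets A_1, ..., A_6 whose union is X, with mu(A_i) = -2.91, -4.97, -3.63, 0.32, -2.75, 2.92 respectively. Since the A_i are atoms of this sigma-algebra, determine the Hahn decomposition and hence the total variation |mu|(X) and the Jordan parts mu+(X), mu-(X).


Step 1: Every measurable set is a union of atoms (the cells / points), so a Hahn decomposition is
  obtained by grouping atoms by sign: P = union of atoms with mu > 0, N = union of the remaining atoms.
  Atoms in P (indices): 4, 6;  atoms in N (indices): 1, 2, 3, 5
  Positive values: 0.32, 2.92
  Negative values: -2.91, -4.97, -3.63, -2.75
Step 2: mu+(X) = mu(P) = sum of positive atom values = 3.24
Step 3: mu-(X) = -mu(N) = sum of |negative atom values| = 14.26
Step 4: |mu|(X) = mu+(X) + mu-(X) = 3.24 + 14.26 = 17.5


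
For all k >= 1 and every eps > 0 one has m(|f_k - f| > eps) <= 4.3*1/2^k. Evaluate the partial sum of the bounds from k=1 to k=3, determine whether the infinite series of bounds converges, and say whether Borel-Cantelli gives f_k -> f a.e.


Step 1: List the terms 4.3*1/2^k for k = 1 to 3:
  k=1: 2.15
  k=2: 1.075
  k=3: 0.5375
Step 2: Partial sum = 2.15 + 1.075 + 0.5375
     = 3.7625
Step 3: The full series sum_(k>=1) 4.3*1/2^k converges (geometric series with ratio 1/2 < 1; a constant multiple of a convergent series converges).
Step 4: Fix eps > 0. Since sum_k m(|f_k - f| > eps) < infinity, the Borel-Cantelli lemma gives
        m(limsup_k {|f_k - f| > eps}) = 0, i.e. for a.e. x, |f_k(x) - f(x)| <= eps for all large k.
        Applying this with eps = 1/j for j = 1, 2, ... and intersecting the countably many full-measure sets,
        for a.e. x we get limsup_k |f_k(x) - f(x)| <= 1/j for every j, hence f_k -> f almost everywhere.
Conclusion: series converges; Borel-Cantelli yields f_k -> f a.e.
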